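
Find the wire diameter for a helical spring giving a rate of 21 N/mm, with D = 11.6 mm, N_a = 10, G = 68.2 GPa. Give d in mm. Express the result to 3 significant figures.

d = (8D³N_a·k / G)^(1/4) = (8·11.6³·10·21 / (68.2×10³))^0.25
  = (38.45)^0.25 = 2.4901 mm

2.49 mm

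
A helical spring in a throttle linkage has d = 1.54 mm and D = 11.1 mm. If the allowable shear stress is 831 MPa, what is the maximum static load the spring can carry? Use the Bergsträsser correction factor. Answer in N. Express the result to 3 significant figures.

C = D/d = 11.1/1.54 = 7.2078
K_B = (4C+2)/(4C−3) = 30.831/25.831 = 1.1936
τ_max = K·8FD/(πd³) → F_max = τ_allow·πd³/(8DK)
F_max = 831·π·1.54³/(8·11.1·1.1936) = 9534.8/105.99 = 89.961 N

90.0 N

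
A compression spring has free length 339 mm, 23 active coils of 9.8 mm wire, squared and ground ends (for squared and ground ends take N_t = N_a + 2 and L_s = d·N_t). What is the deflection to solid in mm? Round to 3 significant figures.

94.0 mm

N_t = 25; L_s = 9.8·25 = 245 mm
δ_solid = L₀ − L_s = 339 − 245 = 94 mm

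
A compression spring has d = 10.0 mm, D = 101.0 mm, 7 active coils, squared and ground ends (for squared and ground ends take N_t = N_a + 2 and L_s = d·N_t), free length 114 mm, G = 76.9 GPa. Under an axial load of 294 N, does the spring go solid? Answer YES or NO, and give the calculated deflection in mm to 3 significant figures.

k = Gd⁴/(8D³N_a) = (76.9×10³)(10.0⁴)/(8·101.0³·7) = 13.328 N/mm
N_t = 9; L_s = 10.0·9 = 90 mm; δ_solid = L₀ − L_s = 114 − 90 = 24 mm
δ = F/k = 294/13.328 = 22.058 mm
δ < δ_solid → spring does not go solid

NO, δ = 22.1 mm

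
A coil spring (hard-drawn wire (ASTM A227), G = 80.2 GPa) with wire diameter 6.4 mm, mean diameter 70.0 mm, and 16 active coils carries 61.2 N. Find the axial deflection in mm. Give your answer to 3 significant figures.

20.0 mm

k = Gd⁴/(8D³N_a) = (80.2×10³)(6.4⁴)/(8·70.0³·16) = 3.0647 N/mm
δ = F/k = 61.2 / 3.0647 = 19.969 mm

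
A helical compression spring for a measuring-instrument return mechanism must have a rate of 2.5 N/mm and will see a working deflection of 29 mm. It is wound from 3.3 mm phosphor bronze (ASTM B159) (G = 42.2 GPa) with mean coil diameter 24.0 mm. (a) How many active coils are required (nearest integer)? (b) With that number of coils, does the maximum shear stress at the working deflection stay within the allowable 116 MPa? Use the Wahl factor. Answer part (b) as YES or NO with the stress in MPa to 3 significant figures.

(a) 18 coils; (b) NO, τ_max = 149 MPa

N_a = Gd⁴/(8D³k) = (42.2×10³)(3.3⁴)/(8·24.0³·2.5) = 18.1 → N_a = 18
Actual rate k = Gd⁴/(8D³·18) = 2.514 N/mm
Working load F = kδ = 2.514·29 = 72.907 N
C = 24.0/3.3 = 7.2727; K_W = (4C−1)/(4C−4)+0.615/C = 1.2041
τ_max = K_W·8FD/(πd³) = 1.2041·123.99 = 149.3 MPa
τ_max > 116 MPa → exceeds allowable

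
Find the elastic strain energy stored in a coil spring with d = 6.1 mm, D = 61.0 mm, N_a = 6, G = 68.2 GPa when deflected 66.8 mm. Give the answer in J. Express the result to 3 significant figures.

k = Gd⁴/(8D³N_a) = (68.2×10³)(6.1⁴)/(8·61.0³·6) = 8.6671 N/mm
U = ½kδ² = 0.5 × 8.6671 × 66.8² = 19337 N·mm = 19.337 J

19.3 J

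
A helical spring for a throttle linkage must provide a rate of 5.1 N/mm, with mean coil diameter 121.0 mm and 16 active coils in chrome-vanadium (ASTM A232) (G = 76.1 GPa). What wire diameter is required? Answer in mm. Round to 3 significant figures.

d = (8D³N_a·k / G)^(1/4) = (8·121.0³·16·5.1 / (76.1×10³))^0.25
  = (15197)^0.25 = 11.1029 mm

11.1 mm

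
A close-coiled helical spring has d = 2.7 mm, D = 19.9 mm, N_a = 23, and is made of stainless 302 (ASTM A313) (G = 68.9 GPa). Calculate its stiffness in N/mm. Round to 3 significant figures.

k = Gd⁴/(8D³N_a) = (68.9×10³ × 2.7⁴) / (8 × 19.9³ × 23)
  = 3.66163e+06 / 1.45003e+06 = 2.5252 N/mm

2.53 N/mm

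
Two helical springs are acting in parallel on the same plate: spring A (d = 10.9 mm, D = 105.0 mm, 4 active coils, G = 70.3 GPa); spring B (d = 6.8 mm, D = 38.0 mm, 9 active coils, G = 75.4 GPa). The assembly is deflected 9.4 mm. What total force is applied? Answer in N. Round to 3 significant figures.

k_A = Gd⁴/(8D³N_a) = (70.3×10³)(10.9⁴)/(8·105.0³·4) = 26.788 N/mm
k_B = Gd⁴/(8D³N_a) = (75.4×10³)(6.8⁴)/(8·38.0³·9) = 40.806 N/mm
Parallel: k_eq = 26.788 + 40.806 = 67.594 N/mm
F = k_eq·δ = 67.594·9.4 = 635.39 N

635 N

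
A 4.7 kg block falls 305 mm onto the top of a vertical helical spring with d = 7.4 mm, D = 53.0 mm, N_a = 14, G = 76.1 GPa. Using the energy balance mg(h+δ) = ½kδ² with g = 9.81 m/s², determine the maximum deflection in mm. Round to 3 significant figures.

k = Gd⁴/(8D³N_a) = (76.1×10³)(7.4⁴)/(8·53.0³·14) = 13.686 N/mm
W = mg = 4.7 × 9.81 = 46.107 N
½kδ² − Wδ − Wh = 0 → δ = (W + √(W² + 2kWh))/k
δ = (46.107 + √(2125.9 + 384913))/13.686 = (46.107 + 622.12)/13.686 = 48.827 mm

48.8 mm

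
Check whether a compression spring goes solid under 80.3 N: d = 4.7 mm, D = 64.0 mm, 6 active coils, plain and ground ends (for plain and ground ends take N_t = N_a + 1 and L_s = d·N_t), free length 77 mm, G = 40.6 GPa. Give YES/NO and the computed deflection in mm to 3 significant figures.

k = Gd⁴/(8D³N_a) = (40.6×10³)(4.7⁴)/(8·64.0³·6) = 1.5745 N/mm
N_t = 7; L_s = 4.7·7 = 32.9 mm; δ_solid = L₀ − L_s = 77 − 32.9 = 44.1 mm
δ = F/k = 80.3/1.5745 = 51.001 mm
δ ≥ δ_solid → spring goes solid

YES, δ = 51.0 mm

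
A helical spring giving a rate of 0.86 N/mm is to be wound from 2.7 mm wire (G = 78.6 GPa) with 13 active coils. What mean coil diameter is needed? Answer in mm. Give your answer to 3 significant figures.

36.0 mm

D = (Gd⁴/(8N_a·k))^(1/3) = (78.6×10³·2.7⁴/(8·13·0.86))^(1/3)
  = (46703.1)^(1/3) = 36.0121 mm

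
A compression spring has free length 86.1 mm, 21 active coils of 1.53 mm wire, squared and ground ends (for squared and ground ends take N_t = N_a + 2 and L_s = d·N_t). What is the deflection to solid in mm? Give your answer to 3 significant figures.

N_t = 23; L_s = 1.53·23 = 35.19 mm
δ_solid = L₀ − L_s = 86.1 − 35.19 = 50.91 mm

50.9 mm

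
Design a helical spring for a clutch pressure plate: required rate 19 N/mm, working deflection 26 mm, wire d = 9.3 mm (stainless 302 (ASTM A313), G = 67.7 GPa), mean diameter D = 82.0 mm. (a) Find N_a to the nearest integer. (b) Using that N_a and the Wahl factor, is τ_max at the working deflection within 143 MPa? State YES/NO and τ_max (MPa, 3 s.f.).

N_a = Gd⁴/(8D³k) = (67.7×10³)(9.3⁴)/(8·82.0³·19) = 6.043 → N_a = 6
Actual rate k = Gd⁴/(8D³·6) = 19.135 N/mm
Working load F = kδ = 19.135·26 = 497.52 N
C = 82.0/9.3 = 8.8172; K_W = (4C−1)/(4C−4)+0.615/C = 1.1657
τ_max = K_W·8FD/(πd³) = 1.1657·129.16 = 150.56 MPa
τ_max > 143 MPa → exceeds allowable

(a) 6 coils; (b) NO, τ_max = 151 MPa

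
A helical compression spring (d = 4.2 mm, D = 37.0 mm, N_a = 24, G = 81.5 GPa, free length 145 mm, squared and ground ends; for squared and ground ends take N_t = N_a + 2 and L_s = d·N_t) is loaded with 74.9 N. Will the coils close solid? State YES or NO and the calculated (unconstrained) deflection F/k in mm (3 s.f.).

k = Gd⁴/(8D³N_a) = (81.5×10³)(4.2⁴)/(8·37.0³·24) = 2.6076 N/mm
N_t = 26; L_s = 4.2·26 = 109.2 mm; δ_solid = L₀ − L_s = 145 − 109.2 = 35.8 mm
δ = F/k = 74.9/2.6076 = 28.723 mm
δ < δ_solid → spring does not go solid

NO, δ = 28.7 mm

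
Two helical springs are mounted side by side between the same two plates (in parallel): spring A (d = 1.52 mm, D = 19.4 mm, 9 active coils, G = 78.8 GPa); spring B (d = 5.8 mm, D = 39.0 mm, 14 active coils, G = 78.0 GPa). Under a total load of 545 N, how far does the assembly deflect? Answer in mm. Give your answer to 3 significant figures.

k_A = Gd⁴/(8D³N_a) = (78.8×10³)(1.52⁴)/(8·19.4³·9) = 0.80013 N/mm
k_B = Gd⁴/(8D³N_a) = (78.0×10³)(5.8⁴)/(8·39.0³·14) = 13.286 N/mm
Parallel: k_eq = 0.80013 + 13.286 = 14.086 N/mm
δ = F/k_eq = 545/14.086 = 38.69 mm

38.7 mm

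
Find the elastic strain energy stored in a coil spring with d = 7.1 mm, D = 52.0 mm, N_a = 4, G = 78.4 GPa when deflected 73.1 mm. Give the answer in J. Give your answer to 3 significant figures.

118 J

k = Gd⁴/(8D³N_a) = (78.4×10³)(7.1⁴)/(8·52.0³·4) = 44.278 N/mm
U = ½kδ² = 0.5 × 44.278 × 73.1² = 1.183e+05 N·mm = 118.3 J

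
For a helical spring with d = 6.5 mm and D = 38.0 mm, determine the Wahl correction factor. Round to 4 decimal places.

1.2600

C = D/d = 38.0/6.5 = 5.8462
K_W = (4C−1)/(4C−4) + 0.615/C = 22.385/19.385 + 0.1052 = 1.2600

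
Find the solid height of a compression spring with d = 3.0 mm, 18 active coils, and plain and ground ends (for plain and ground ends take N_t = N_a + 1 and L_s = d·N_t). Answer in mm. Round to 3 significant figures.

57.0 mm

plain and ground ends: N_t = N_a + 1 = 18 + 1 = 19
L_s = d·N_t = 3.0 × 19 = 57 mm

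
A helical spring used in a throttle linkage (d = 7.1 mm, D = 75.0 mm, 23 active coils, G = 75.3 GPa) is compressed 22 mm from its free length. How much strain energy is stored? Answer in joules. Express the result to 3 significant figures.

0.597 J

k = Gd⁴/(8D³N_a) = (75.3×10³)(7.1⁴)/(8·75.0³·23) = 2.4651 N/mm
U = ½kδ² = 0.5 × 2.4651 × 22² = 596.54 N·mm = 0.59654 J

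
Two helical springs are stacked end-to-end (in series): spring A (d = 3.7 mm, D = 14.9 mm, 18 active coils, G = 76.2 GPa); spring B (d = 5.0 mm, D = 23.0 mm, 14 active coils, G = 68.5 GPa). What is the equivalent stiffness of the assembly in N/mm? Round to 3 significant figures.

15.3 N/mm

k_A = Gd⁴/(8D³N_a) = (76.2×10³)(3.7⁴)/(8·14.9³·18) = 29.981 N/mm
k_B = Gd⁴/(8D³N_a) = (68.5×10³)(5.0⁴)/(8·23.0³·14) = 31.417 N/mm
Series: 1/k_eq = 1/29.981 + 1/31.417 = 0.065184; k_eq = 15.341 N/mm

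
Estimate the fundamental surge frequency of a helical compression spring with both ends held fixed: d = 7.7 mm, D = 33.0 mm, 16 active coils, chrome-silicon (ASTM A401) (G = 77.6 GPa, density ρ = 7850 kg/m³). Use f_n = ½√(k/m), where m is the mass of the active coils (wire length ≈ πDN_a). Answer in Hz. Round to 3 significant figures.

156 Hz

k = Gd⁴/(8D³N_a) = (77.6×10³)(7.7⁴)/(8·33.0³·16) = 59.302 N/mm = 59302 N/m
Wire length L = πDN_a = π·33.0·16 = 1658.8 mm
m = ρ·(πd²/4)·L = 7850 × 46.566×10⁻⁶ m² × 1.6588 m = 0.60635 kg
f_n = ½√(k/m) = 0.5·√(59302/0.60635) = 0.5·√(97802) = 156.37 Hz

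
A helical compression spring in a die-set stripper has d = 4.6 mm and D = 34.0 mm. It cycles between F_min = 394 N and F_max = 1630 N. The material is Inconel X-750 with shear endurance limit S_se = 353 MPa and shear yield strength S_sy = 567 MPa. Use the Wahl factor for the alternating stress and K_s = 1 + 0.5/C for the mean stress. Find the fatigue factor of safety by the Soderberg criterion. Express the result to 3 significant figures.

0.281

C = D/d = 34.0/4.6 = 7.3913; K_W = (4C−1)/(4C−4)+0.615/C = 1.2006; K_s = 1+0.5/C = 1.0676
F_a = (F_max−F_min)/2 = 618 N; F_m = (F_max+F_min)/2 = 1012 N
τ_a = K_W·8F_aD/(πd³) = 1.2006 × 549.71 = 659.96 MPa
τ_m = K_s·8F_mD/(πd³) = 1.0676 × 900.17 = 961.07 MPa
Soderberg: 1/n_f = τ_a/S_se + τ_m/S_sy = 659.96/353 + 961.07/567 = 1.86957 + 1.69500 = 3.5646
n_f = 1/3.5646 = 0.2805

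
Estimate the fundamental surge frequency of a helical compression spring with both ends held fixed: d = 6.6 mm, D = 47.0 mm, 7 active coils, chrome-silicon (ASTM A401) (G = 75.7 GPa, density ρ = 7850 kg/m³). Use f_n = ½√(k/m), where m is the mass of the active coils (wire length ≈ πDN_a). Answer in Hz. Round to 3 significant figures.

k = Gd⁴/(8D³N_a) = (75.7×10³)(6.6⁴)/(8·47.0³·7) = 24.705 N/mm = 24705 N/m
Wire length L = πDN_a = π·47.0·7 = 1033.6 mm
m = ρ·(πd²/4)·L = 7850 × 34.212×10⁻⁶ m² × 1.0336 m = 0.27758 kg
f_n = ½√(k/m) = 0.5·√(24705/0.27758) = 0.5·√(89001) = 149.17 Hz

149 Hz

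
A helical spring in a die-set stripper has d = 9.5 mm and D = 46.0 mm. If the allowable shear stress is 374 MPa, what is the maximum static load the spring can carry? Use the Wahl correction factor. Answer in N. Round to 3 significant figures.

C = D/d = 46.0/9.5 = 4.8421
K_W = (4C−1)/(4C−4) + 0.615/C = 18.368/15.368 + 0.1270 = 1.3222
τ_max = K·8FD/(πd³) → F_max = τ_allow·πd³/(8DK)
F_max = 374·π·9.5³/(8·46.0·1.3222) = 1.0074e+06/486.58 = 2070.3 N

2070 N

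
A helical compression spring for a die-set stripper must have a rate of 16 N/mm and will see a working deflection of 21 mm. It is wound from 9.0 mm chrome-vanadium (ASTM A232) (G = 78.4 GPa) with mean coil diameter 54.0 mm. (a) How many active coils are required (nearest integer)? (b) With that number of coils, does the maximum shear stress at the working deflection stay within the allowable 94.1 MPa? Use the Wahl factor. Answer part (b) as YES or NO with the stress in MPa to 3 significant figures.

(a) 26 coils; (b) YES, τ_max = 77.9 MPa

N_a = Gd⁴/(8D³k) = (78.4×10³)(9.0⁴)/(8·54.0³·16) = 25.52 → N_a = 26
Actual rate k = Gd⁴/(8D³·26) = 15.705 N/mm
Working load F = kδ = 15.705·21 = 329.81 N
C = 54.0/9.0 = 6.0000; K_W = (4C−1)/(4C−4)+0.615/C = 1.2525
τ_max = K_W·8FD/(πd³) = 1.2525·62.211 = 77.919 MPa
τ_max ≤ 94.1 MPa → acceptable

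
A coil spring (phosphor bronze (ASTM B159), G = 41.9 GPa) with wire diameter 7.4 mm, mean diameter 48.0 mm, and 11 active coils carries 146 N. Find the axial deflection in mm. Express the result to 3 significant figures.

11.3 mm

k = Gd⁴/(8D³N_a) = (41.9×10³)(7.4⁴)/(8·48.0³·11) = 12.91 N/mm
δ = F/k = 146 / 12.91 = 11.309 mm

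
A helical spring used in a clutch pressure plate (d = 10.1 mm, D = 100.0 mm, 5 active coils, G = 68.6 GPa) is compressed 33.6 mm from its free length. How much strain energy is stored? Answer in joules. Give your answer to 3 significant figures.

10.1 J

k = Gd⁴/(8D³N_a) = (68.6×10³)(10.1⁴)/(8·100.0³·5) = 17.846 N/mm
U = ½kδ² = 0.5 × 17.846 × 33.6² = 10074 N·mm = 10.074 J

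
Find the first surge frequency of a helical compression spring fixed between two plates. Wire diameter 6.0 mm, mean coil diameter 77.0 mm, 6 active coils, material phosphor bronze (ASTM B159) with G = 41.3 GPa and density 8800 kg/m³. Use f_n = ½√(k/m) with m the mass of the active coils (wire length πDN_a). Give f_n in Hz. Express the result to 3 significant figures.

41.1 Hz

k = Gd⁴/(8D³N_a) = (41.3×10³)(6.0⁴)/(8·77.0³·6) = 2.4425 N/mm = 2442.5 N/m
Wire length L = πDN_a = π·77.0·6 = 1451.4 mm
m = ρ·(πd²/4)·L = 8800 × 28.274×10⁻⁶ m² × 1.4514 m = 0.36113 kg
f_n = ½√(k/m) = 0.5·√(2442.5/0.36113) = 0.5·√(6763.6) = 41.12 Hz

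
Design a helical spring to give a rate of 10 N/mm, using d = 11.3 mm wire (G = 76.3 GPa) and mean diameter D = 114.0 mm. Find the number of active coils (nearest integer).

10

N_a = Gd⁴/(8D³k) = (76.3×10³ × 11.3⁴)/(8 × 114.0³ × 10)
    = 1.24405e+09 / 1.18524e+08 = 10.5 → 10 coils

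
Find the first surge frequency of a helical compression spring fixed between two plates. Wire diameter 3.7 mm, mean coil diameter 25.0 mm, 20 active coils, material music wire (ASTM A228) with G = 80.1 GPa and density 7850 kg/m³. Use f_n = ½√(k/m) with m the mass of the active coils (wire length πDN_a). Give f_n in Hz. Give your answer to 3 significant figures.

106 Hz

k = Gd⁴/(8D³N_a) = (80.1×10³)(3.7⁴)/(8·25.0³·20) = 6.0048 N/mm = 6004.8 N/m
Wire length L = πDN_a = π·25.0·20 = 1570.8 mm
m = ρ·(πd²/4)·L = 7850 × 10.752×10⁻⁶ m² × 1.5708 m = 0.13258 kg
f_n = ½√(k/m) = 0.5·√(6004.8/0.13258) = 0.5·√(45291) = 106.41 Hz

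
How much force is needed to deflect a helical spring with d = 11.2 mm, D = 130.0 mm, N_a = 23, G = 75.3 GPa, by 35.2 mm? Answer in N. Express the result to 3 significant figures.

k = Gd⁴/(8D³N_a) = (75.3×10³)(11.2⁴)/(8·130.0³·23) = 2.931 N/mm
F = k·δ = 2.931 × 35.2 = 103.17 N

103 N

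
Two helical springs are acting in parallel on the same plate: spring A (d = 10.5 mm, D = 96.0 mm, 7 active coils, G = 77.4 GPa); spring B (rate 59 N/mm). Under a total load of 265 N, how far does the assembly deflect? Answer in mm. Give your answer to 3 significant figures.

k_A = Gd⁴/(8D³N_a) = (77.4×10³)(10.5⁴)/(8·96.0³·7) = 18.989 N/mm
Parallel: k_eq = 18.989 + 59 = 77.989 N/mm
δ = F/k_eq = 265/77.989 = 3.3979 mm

3.40 mm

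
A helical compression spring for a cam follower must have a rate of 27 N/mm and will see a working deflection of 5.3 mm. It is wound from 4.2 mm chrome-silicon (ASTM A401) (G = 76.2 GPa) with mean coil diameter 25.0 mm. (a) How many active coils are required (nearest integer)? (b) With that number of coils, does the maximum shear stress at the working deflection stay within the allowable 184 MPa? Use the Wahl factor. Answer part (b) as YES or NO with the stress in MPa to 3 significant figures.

(a) 7 coils; (b) YES, τ_max = 155 MPa

N_a = Gd⁴/(8D³k) = (76.2×10³)(4.2⁴)/(8·25.0³·27) = 7.026 → N_a = 7
Actual rate k = Gd⁴/(8D³·7) = 27.098 N/mm
Working load F = kδ = 27.098·5.3 = 143.62 N
C = 25.0/4.2 = 5.9524; K_W = (4C−1)/(4C−4)+0.615/C = 1.2548
τ_max = K_W·8FD/(πd³) = 1.2548·123.41 = 154.85 MPa
τ_max ≤ 184 MPa → acceptable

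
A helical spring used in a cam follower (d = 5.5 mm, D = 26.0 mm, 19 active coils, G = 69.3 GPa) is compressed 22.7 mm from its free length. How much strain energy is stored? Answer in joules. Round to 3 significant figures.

6.12 J

k = Gd⁴/(8D³N_a) = (69.3×10³)(5.5⁴)/(8·26.0³·19) = 23.737 N/mm
U = ½kδ² = 0.5 × 23.737 × 22.7² = 6115.6 N·mm = 6.1156 J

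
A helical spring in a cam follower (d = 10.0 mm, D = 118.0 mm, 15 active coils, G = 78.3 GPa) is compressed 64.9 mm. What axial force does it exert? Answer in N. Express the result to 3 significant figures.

258 N

k = Gd⁴/(8D³N_a) = (78.3×10³)(10.0⁴)/(8·118.0³·15) = 3.9713 N/mm
F = k·δ = 3.9713 × 64.9 = 257.74 N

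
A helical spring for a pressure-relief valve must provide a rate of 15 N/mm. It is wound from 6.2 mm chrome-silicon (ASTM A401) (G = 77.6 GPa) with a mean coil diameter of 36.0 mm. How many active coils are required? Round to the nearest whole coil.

N_a = Gd⁴/(8D³k) = (77.6×10³ × 6.2⁴)/(8 × 36.0³ × 15)
    = 1.14664e+08 / 5.59872e+06 = 20.48 → 20 coils

20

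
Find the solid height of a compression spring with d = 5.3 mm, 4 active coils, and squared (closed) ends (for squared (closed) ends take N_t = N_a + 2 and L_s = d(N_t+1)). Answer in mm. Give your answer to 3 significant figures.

37.1 mm

squared (closed) ends: N_t = N_a + 2 = 4 + 2 = 6
L_s = d·(N_t+1) = 5.3 × 7 = 37.1 mm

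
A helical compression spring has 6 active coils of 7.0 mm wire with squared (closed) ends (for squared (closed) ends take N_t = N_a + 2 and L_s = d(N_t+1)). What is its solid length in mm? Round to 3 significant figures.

squared (closed) ends: N_t = N_a + 2 = 6 + 2 = 8
L_s = d·(N_t+1) = 7.0 × 9 = 63 mm

63.0 mm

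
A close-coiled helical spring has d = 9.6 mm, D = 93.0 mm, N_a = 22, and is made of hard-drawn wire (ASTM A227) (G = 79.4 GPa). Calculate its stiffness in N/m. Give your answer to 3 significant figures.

k = Gd⁴/(8D³N_a) = (79.4×10³ × 9.6⁴) / (8 × 93.0³ × 22)
  = 6.74381e+08 / 1.41567e+08 = 4.7637 N/mm = 4763.7 N/m

4760 N/m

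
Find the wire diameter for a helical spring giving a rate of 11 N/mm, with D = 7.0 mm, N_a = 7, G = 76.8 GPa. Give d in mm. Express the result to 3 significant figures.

d = (8D³N_a·k / G)^(1/4) = (8·7.0³·7·11 / (76.8×10³))^0.25
  = (2.7511)^0.25 = 1.2879 mm

1.29 mm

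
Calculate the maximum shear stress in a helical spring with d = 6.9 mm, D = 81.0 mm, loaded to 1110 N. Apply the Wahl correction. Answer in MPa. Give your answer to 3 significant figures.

782 MPa

Spring index C = D/d = 81.0/6.9 = 11.7391
K_W = (4C−1)/(4C−4) + 0.615/C = 45.957/42.957 + 0.0524 = 1.1222
τ₀ = 8FD/(πd³) = 8·1110·81.0/(π·6.9³) = 719280/1032 = 696.95 MPa
τ_max = K·τ₀ = 1.1222 × 696.95 = 782.13 MPa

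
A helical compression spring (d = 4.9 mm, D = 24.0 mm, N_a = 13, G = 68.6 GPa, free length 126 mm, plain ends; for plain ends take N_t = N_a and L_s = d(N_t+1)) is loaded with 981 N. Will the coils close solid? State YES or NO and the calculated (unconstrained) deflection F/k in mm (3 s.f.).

NO, δ = 35.7 mm

k = Gd⁴/(8D³N_a) = (68.6×10³)(4.9⁴)/(8·24.0³·13) = 27.507 N/mm
N_t = 13; L_s = 4.9·14 = 68.6 mm; δ_solid = L₀ − L_s = 126 − 68.6 = 57.4 mm
δ = F/k = 981/27.507 = 35.664 mm
δ < δ_solid → spring does not go solid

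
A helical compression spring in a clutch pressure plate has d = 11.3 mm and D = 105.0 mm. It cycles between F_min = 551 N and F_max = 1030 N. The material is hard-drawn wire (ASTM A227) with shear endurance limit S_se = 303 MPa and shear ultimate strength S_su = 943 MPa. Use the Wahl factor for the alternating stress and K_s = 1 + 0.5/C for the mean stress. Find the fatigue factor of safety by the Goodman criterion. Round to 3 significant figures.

C = D/d = 105.0/11.3 = 9.2920; K_W = (4C−1)/(4C−4)+0.615/C = 1.1566; K_s = 1+0.5/C = 1.0538
F_a = (F_max−F_min)/2 = 239.5 N; F_m = (F_max+F_min)/2 = 790.5 N
τ_a = K_W·8F_aD/(πd³) = 1.1566 × 44.381 = 51.333 MPa
τ_m = K_s·8F_mD/(πd³) = 1.0538 × 146.49 = 154.37 MPa
Goodman: 1/n_f = τ_a/S_se + τ_m/S_su = 51.333/303 + 154.37/943 = 0.16942 + 0.16370 = 0.33311
n_f = 1/0.33311 = 3.002

3.00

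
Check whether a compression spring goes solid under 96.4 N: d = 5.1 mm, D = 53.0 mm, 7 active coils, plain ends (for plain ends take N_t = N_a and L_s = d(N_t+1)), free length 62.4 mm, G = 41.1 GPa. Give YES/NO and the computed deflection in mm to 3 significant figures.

YES, δ = 28.9 mm

k = Gd⁴/(8D³N_a) = (41.1×10³)(5.1⁴)/(8·53.0³·7) = 3.3351 N/mm
N_t = 7; L_s = 5.1·8 = 40.8 mm; δ_solid = L₀ − L_s = 62.4 − 40.8 = 21.6 mm
δ = F/k = 96.4/3.3351 = 28.905 mm
δ ≥ δ_solid → spring goes solid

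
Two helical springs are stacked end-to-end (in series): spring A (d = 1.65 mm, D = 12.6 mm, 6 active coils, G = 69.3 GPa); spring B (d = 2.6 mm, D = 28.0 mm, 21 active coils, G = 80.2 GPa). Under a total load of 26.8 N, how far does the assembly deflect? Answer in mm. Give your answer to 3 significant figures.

k_A = Gd⁴/(8D³N_a) = (69.3×10³)(1.65⁴)/(8·12.6³·6) = 5.3495 N/mm
k_B = Gd⁴/(8D³N_a) = (80.2×10³)(2.6⁴)/(8·28.0³·21) = 0.99377 N/mm
Series: 1/k_eq = 1/5.3495 + 1/0.99377 = 1.1932; k_eq = 0.83808 N/mm
δ = F/k_eq = 26.8/0.83808 = 31.978 mm

32.0 mm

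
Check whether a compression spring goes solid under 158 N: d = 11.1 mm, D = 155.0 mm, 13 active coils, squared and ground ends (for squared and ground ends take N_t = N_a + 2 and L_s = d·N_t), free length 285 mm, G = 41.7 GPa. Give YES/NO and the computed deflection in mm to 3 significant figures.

k = Gd⁴/(8D³N_a) = (41.7×10³)(11.1⁴)/(8·155.0³·13) = 1.6346 N/mm
N_t = 15; L_s = 11.1·15 = 166.5 mm; δ_solid = L₀ − L_s = 285 − 166.5 = 118.5 mm
δ = F/k = 158/1.6346 = 96.662 mm
δ < δ_solid → spring does not go solid

NO, δ = 96.7 mm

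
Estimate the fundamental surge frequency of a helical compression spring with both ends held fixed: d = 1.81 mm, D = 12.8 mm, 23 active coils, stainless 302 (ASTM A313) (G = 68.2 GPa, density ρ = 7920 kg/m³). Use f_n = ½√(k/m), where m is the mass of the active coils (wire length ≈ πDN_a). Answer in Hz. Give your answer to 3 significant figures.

k = Gd⁴/(8D³N_a) = (68.2×10³)(1.81⁴)/(8·12.8³·23) = 1.8969 N/mm = 1896.9 N/m
Wire length L = πDN_a = π·12.8·23 = 924.88 mm
m = ρ·(πd²/4)·L = 7920 × 2.573×10⁻⁶ m² × 0.92488 m = 0.018848 kg
f_n = ½√(k/m) = 0.5·√(1896.9/0.018848) = 0.5·√(1.0064e+05) = 158.62 Hz

159 Hz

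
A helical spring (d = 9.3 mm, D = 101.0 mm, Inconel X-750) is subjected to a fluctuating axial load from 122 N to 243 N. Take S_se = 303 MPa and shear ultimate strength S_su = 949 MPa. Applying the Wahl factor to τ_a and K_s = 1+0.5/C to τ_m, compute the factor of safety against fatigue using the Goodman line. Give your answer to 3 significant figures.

7.32

C = D/d = 101.0/9.3 = 10.8602; K_W = (4C−1)/(4C−4)+0.615/C = 1.1327; K_s = 1+0.5/C = 1.0460
F_a = (F_max−F_min)/2 = 60.5 N; F_m = (F_max+F_min)/2 = 182.5 N
τ_a = K_W·8F_aD/(πd³) = 1.1327 × 19.345 = 21.912 MPa
τ_m = K_s·8F_mD/(πd³) = 1.0460 × 58.355 = 61.041 MPa
Goodman: 1/n_f = τ_a/S_se + τ_m/S_su = 21.912/303 + 61.041/949 = 0.07232 + 0.06432 = 0.13664
n_f = 1/0.13664 = 7.319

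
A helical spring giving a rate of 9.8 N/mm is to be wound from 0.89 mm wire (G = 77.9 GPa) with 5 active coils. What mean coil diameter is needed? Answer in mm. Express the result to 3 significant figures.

5.00 mm

D = (Gd⁴/(8N_a·k))^(1/3) = (77.9×10³·0.89⁴/(8·5·9.8))^(1/3)
  = (124.684)^(1/3) = 4.9958 mm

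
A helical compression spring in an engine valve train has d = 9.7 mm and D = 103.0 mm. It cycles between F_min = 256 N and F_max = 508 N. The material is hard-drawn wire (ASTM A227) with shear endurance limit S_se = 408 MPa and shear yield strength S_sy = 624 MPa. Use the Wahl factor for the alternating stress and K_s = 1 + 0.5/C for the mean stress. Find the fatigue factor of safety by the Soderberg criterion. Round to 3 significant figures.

3.51

C = D/d = 103.0/9.7 = 10.6186; K_W = (4C−1)/(4C−4)+0.615/C = 1.1359; K_s = 1+0.5/C = 1.0471
F_a = (F_max−F_min)/2 = 126 N; F_m = (F_max+F_min)/2 = 382 N
τ_a = K_W·8F_aD/(πd³) = 1.1359 × 36.21 = 41.131 MPa
τ_m = K_s·8F_mD/(πd³) = 1.0471 × 109.78 = 114.95 MPa
Soderberg: 1/n_f = τ_a/S_se + τ_m/S_sy = 41.131/408 + 114.95/624 = 0.10081 + 0.18421 = 0.28503
n_f = 1/0.28503 = 3.508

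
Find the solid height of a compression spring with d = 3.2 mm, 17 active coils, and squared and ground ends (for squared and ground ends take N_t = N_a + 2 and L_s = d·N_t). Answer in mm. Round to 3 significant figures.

60.8 mm

squared and ground ends: N_t = N_a + 2 = 17 + 2 = 19
L_s = d·N_t = 3.2 × 19 = 60.8 mm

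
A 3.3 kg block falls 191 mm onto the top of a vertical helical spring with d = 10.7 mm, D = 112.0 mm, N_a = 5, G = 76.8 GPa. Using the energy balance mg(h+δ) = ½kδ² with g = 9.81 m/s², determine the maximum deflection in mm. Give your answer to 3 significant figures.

28.1 mm

k = Gd⁴/(8D³N_a) = (76.8×10³)(10.7⁴)/(8·112.0³·5) = 17.914 N/mm
W = mg = 3.3 × 9.81 = 32.373 N
½kδ² − Wδ − Wh = 0 → δ = (W + √(W² + 2kWh))/k
δ = (32.373 + √(1048 + 221528))/17.914 = (32.373 + 471.78)/17.914 = 28.144 mm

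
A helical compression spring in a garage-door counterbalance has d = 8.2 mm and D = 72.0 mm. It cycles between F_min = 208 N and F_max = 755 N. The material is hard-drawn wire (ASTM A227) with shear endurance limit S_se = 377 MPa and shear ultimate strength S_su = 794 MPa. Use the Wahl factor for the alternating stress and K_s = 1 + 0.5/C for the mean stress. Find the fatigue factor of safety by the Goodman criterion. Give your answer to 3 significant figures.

2.02

C = D/d = 72.0/8.2 = 8.7805; K_W = (4C−1)/(4C−4)+0.615/C = 1.1664; K_s = 1+0.5/C = 1.0569
F_a = (F_max−F_min)/2 = 273.5 N; F_m = (F_max+F_min)/2 = 481.5 N
τ_a = K_W·8F_aD/(πd³) = 1.1664 × 90.947 = 106.08 MPa
τ_m = K_s·8F_mD/(πd³) = 1.0569 × 160.11 = 169.23 MPa
Goodman: 1/n_f = τ_a/S_se + τ_m/S_su = 106.08/377 + 169.23/794 = 0.28139 + 0.21314 = 0.49453
n_f = 1/0.49453 = 2.022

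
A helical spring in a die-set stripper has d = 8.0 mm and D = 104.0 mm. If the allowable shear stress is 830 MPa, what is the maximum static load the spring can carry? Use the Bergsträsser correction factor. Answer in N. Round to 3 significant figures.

1460 N

C = D/d = 104.0/8.0 = 13.0000
K_B = (4C+2)/(4C−3) = 54.000/49.000 = 1.1020
τ_max = K·8FD/(πd³) → F_max = τ_allow·πd³/(8DK)
F_max = 830·π·8.0³/(8·104.0·1.1020) = 1.3351e+06/916.9 = 1456.1 N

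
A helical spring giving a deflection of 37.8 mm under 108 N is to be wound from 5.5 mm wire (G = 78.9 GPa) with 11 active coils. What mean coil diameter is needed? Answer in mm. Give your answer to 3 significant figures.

Required rate k = F/δ = 108/37.8 = 2.8571 N/mm
D = (Gd⁴/(8N_a·k))^(1/3) = (78.9×10³·5.5⁴/(8·11·2.8571))^(1/3)
  = (287153)^(1/3) = 65.9737 mm

66.0 mm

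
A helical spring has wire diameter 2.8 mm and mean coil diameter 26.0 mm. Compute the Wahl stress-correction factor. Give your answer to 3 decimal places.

C = D/d = 26.0/2.8 = 9.2857
K_W = (4C−1)/(4C−4) + 0.615/C = 36.143/33.143 + 0.0662 = 1.1567

1.157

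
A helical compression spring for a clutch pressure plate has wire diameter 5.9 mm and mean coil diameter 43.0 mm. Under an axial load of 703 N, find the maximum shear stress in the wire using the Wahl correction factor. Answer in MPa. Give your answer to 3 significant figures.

Spring index C = D/d = 43.0/5.9 = 7.2881
K_W = (4C−1)/(4C−4) + 0.615/C = 28.153/25.153 + 0.0844 = 1.2037
τ₀ = 8FD/(πd³) = 8·703·43.0/(π·5.9³) = 241832/645.22 = 374.81 MPa
τ_max = K·τ₀ = 1.2037 × 374.81 = 451.14 MPa

451 MPa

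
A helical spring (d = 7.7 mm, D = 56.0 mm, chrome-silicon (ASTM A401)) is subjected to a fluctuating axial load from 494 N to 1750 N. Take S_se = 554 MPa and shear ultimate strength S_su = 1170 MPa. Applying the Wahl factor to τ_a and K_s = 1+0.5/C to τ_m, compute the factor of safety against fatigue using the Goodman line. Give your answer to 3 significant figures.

C = D/d = 56.0/7.7 = 7.2727; K_W = (4C−1)/(4C−4)+0.615/C = 1.2041; K_s = 1+0.5/C = 1.0688
F_a = (F_max−F_min)/2 = 628 N; F_m = (F_max+F_min)/2 = 1122 N
τ_a = K_W·8F_aD/(πd³) = 1.2041 × 196.16 = 236.2 MPa
τ_m = K_s·8F_mD/(πd³) = 1.0688 × 350.47 = 374.56 MPa
Goodman: 1/n_f = τ_a/S_se + τ_m/S_su = 236.2/554 + 374.56/1170 = 0.42636 + 0.32014 = 0.7465
n_f = 1/0.7465 = 1.34

1.34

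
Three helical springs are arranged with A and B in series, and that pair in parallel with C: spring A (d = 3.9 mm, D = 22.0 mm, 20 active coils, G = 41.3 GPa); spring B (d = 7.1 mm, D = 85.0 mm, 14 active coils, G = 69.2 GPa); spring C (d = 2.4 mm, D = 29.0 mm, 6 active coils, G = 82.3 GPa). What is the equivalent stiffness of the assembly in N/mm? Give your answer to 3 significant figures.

k_A = Gd⁴/(8D³N_a) = (41.3×10³)(3.9⁴)/(8·22.0³·20) = 5.6082 N/mm
k_B = Gd⁴/(8D³N_a) = (69.2×10³)(7.1⁴)/(8·85.0³·14) = 2.5566 N/mm
k_C = Gd⁴/(8D³N_a) = (82.3×10³)(2.4⁴)/(8·29.0³·6) = 2.3324 N/mm
Springs A,B series: k_AB = 1/(1/5.6082+1/2.5566) = 1.7561 N/mm; parallel with C: k_eq = 1.7561+2.3324 = 4.0885 N/mm

4.09 N/mm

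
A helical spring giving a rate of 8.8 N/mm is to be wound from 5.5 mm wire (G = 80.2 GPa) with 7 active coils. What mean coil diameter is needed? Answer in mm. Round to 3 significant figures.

D = (Gd⁴/(8N_a·k))^(1/3) = (80.2×10³·5.5⁴/(8·7·8.8))^(1/3)
  = (148920)^(1/3) = 53.0052 mm

53.0 mm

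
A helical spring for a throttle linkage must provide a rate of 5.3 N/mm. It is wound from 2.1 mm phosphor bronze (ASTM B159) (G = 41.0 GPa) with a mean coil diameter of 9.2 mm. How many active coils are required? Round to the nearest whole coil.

24

N_a = Gd⁴/(8D³k) = (41.0×10³ × 2.1⁴)/(8 × 9.2³ × 5.3)
    = 797372 / 33016.4 = 24.15 → 24 coils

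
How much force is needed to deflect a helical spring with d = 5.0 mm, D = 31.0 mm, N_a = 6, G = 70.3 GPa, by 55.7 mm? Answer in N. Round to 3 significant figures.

k = Gd⁴/(8D³N_a) = (70.3×10³)(5.0⁴)/(8·31.0³·6) = 30.726 N/mm
F = k·δ = 30.726 × 55.7 = 1711.5 N

1710 N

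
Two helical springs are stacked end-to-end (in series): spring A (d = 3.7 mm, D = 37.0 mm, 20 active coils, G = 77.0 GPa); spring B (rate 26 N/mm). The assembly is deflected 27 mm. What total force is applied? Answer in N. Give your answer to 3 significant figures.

45.0 N

k_A = Gd⁴/(8D³N_a) = (77.0×10³)(3.7⁴)/(8·37.0³·20) = 1.7806 N/mm
Series: 1/k_eq = 1/1.7806 + 1/26 = 0.60006; k_eq = 1.6665 N/mm
F = k_eq·δ = 1.6665·27 = 44.995 N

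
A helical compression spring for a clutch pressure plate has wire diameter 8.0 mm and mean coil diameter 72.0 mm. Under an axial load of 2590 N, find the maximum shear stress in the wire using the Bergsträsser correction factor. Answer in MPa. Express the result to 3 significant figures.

Spring index C = D/d = 72.0/8.0 = 9.0000
K_B = (4C+2)/(4C−3) = 38.000/33.000 = 1.1515
τ₀ = 8FD/(πd³) = 8·2590·72.0/(π·8.0³) = 1.49184e+06/1608.5 = 927.48 MPa
τ_max = K·τ₀ = 1.1515 × 927.48 = 1068 MPa

1070 MPa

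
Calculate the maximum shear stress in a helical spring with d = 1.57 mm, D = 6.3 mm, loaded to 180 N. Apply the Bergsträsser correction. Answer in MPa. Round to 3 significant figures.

1030 MPa

Spring index C = D/d = 6.3/1.57 = 4.0127
K_B = (4C+2)/(4C−3) = 18.051/13.051 = 1.3831
τ₀ = 8FD/(πd³) = 8·180·6.3/(π·1.57³) = 9072/12.158 = 746.2 MPa
τ_max = K·τ₀ = 1.3831 × 746.2 = 1032.1 MPa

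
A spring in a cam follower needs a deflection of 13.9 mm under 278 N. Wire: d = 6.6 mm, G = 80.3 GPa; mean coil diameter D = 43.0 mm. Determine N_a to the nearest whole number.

12

Required rate k = F/δ = 278/13.9 = 20 N/mm
N_a = Gd⁴/(8D³k) = (80.3×10³ × 6.6⁴)/(8 × 43.0³ × 20)
    = 1.52367e+08 / 1.27211e+07 = 11.98 → 12 coils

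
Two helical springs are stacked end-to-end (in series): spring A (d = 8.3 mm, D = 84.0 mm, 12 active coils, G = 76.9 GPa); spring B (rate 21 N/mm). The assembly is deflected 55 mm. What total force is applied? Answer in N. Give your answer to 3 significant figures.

270 N

k_A = Gd⁴/(8D³N_a) = (76.9×10³)(8.3⁴)/(8·84.0³·12) = 6.414 N/mm
Series: 1/k_eq = 1/6.414 + 1/21 = 0.20353; k_eq = 4.9133 N/mm
F = k_eq·δ = 4.9133·55 = 270.23 N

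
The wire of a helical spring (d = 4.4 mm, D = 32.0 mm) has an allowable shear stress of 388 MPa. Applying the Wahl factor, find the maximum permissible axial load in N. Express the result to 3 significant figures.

C = D/d = 32.0/4.4 = 7.2727
K_W = (4C−1)/(4C−4) + 0.615/C = 28.091/25.091 + 0.0846 = 1.2041
τ_max = K·8FD/(πd³) → F_max = τ_allow·πd³/(8DK)
F_max = 388·π·4.4³/(8·32.0·1.2041) = 1.0383e+05/308.26 = 336.84 N

337 N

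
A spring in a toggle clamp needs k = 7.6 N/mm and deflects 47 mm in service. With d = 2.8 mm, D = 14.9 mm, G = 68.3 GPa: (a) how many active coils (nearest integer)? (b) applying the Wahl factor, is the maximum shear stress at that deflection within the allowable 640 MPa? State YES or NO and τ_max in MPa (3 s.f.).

N_a = Gd⁴/(8D³k) = (68.3×10³)(2.8⁴)/(8·14.9³·7.6) = 20.87 → N_a = 21
Actual rate k = Gd⁴/(8D³·21) = 7.5541 N/mm
Working load F = kδ = 7.5541·47 = 355.04 N
C = 14.9/2.8 = 5.3214; K_W = (4C−1)/(4C−4)+0.615/C = 1.2891
τ_max = K_W·8FD/(πd³) = 1.2891·613.67 = 791.1 MPa
τ_max > 640 MPa → exceeds allowable

(a) 21 coils; (b) NO, τ_max = 791 MPa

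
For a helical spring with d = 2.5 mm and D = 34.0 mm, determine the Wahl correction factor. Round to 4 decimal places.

1.1047

C = D/d = 34.0/2.5 = 13.6000
K_W = (4C−1)/(4C−4) + 0.615/C = 53.400/50.400 + 0.0452 = 1.1047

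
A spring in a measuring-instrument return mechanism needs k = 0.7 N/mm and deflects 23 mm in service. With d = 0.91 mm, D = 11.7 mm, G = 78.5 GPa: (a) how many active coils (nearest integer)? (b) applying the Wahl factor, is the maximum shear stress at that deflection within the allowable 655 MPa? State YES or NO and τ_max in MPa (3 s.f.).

N_a = Gd⁴/(8D³k) = (78.5×10³)(0.91⁴)/(8·11.7³·0.7) = 6.002 → N_a = 6
Actual rate k = Gd⁴/(8D³·6) = 0.70022 N/mm
Working load F = kδ = 0.70022·23 = 16.105 N
C = 11.7/0.91 = 12.8571; K_W = (4C−1)/(4C−4)+0.615/C = 1.1111
τ_max = K_W·8FD/(πd³) = 1.1111·636.75 = 707.48 MPa
τ_max > 655 MPa → exceeds allowable

(a) 6 coils; (b) NO, τ_max = 707 MPa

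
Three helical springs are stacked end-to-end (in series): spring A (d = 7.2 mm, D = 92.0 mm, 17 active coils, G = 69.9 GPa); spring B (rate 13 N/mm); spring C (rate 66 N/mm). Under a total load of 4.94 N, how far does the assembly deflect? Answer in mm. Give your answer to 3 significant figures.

3.24 mm

k_A = Gd⁴/(8D³N_a) = (69.9×10³)(7.2⁴)/(8·92.0³·17) = 1.7738 N/mm
Series: 1/k_eq = 1/1.7738 + 1/13 + 1/66 = 0.65584; k_eq = 1.5248 N/mm
δ = F/k_eq = 4.94/1.5248 = 3.2398 mm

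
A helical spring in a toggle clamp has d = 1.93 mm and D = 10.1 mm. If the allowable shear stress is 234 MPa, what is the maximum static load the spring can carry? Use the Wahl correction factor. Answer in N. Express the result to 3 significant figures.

C = D/d = 10.1/1.93 = 5.2332
K_W = (4C−1)/(4C−4) + 0.615/C = 19.933/16.933 + 0.1175 = 1.2947
τ_max = K·8FD/(πd³) → F_max = τ_allow·πd³/(8DK)
F_max = 234·π·1.93³/(8·10.1·1.2947) = 5284.9/104.61 = 50.52 N

50.5 N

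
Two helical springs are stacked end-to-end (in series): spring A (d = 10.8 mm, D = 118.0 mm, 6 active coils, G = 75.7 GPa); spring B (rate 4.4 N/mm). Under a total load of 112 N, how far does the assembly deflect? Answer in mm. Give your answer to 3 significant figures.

34.0 mm

k_A = Gd⁴/(8D³N_a) = (75.7×10³)(10.8⁴)/(8·118.0³·6) = 13.059 N/mm
Series: 1/k_eq = 1/13.059 + 1/4.4 = 0.30385; k_eq = 3.2911 N/mm
δ = F/k_eq = 112/3.2911 = 34.031 mm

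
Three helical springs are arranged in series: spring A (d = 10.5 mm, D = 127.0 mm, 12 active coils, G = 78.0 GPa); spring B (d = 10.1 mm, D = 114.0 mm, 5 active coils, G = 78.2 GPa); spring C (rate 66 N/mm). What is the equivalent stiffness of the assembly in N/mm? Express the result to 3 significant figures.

3.39 N/mm

k_A = Gd⁴/(8D³N_a) = (78.0×10³)(10.5⁴)/(8·127.0³·12) = 4.8214 N/mm
k_B = Gd⁴/(8D³N_a) = (78.2×10³)(10.1⁴)/(8·114.0³·5) = 13.731 N/mm
Series: 1/k_eq = 1/4.8214 + 1/13.731 + 1/66 = 0.29539; k_eq = 3.3854 N/mm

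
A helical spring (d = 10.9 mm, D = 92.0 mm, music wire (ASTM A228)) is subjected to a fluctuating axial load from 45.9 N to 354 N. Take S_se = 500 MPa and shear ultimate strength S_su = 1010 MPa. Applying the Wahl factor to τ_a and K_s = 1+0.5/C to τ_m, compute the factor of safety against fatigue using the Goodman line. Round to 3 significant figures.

C = D/d = 92.0/10.9 = 8.4404; K_W = (4C−1)/(4C−4)+0.615/C = 1.1737; K_s = 1+0.5/C = 1.0592
F_a = (F_max−F_min)/2 = 154.05 N; F_m = (F_max+F_min)/2 = 199.95 N
τ_a = K_W·8F_aD/(πd³) = 1.1737 × 27.868 = 32.708 MPa
τ_m = K_s·8F_mD/(πd³) = 1.0592 × 36.172 = 38.315 MPa
Goodman: 1/n_f = τ_a/S_se + τ_m/S_su = 32.708/500 + 38.315/1010 = 0.06542 + 0.03794 = 0.10335
n_f = 1/0.10335 = 9.676

9.68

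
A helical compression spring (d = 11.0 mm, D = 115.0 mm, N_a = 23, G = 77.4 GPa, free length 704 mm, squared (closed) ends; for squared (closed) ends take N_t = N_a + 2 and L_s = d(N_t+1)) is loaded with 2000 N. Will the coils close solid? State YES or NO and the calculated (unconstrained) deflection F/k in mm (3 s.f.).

k = Gd⁴/(8D³N_a) = (77.4×10³)(11.0⁴)/(8·115.0³·23) = 4.0495 N/mm
N_t = 25; L_s = 11.0·26 = 286 mm; δ_solid = L₀ − L_s = 704 − 286 = 418 mm
δ = F/k = 2000/4.0495 = 493.89 mm
δ ≥ δ_solid → spring goes solid

YES, δ = 494 mm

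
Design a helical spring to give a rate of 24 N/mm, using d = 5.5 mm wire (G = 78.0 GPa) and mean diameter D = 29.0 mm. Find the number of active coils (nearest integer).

N_a = Gd⁴/(8D³k) = (78.0×10³ × 5.5⁴)/(8 × 29.0³ × 24)
    = 7.13749e+07 / 4.68269e+06 = 15.24 → 15 coils

15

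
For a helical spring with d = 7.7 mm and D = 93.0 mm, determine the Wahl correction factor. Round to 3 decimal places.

C = D/d = 93.0/7.7 = 12.0779
K_W = (4C−1)/(4C−4) + 0.615/C = 47.312/44.312 + 0.0509 = 1.1186

1.119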